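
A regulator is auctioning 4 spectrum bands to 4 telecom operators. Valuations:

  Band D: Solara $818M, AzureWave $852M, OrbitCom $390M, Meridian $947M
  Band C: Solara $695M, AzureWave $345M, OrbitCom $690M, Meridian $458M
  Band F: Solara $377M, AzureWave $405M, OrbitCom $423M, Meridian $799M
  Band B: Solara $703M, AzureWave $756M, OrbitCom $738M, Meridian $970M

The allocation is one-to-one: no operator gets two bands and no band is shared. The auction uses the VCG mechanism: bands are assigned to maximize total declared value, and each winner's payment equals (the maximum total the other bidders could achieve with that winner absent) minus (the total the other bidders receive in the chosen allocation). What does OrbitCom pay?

OrbitCom pays $171M.

Efficient allocation: Solara→Band C ($695M), AzureWave→Band D ($852M), OrbitCom→Band B ($738M), Meridian→Band F ($799M); total welfare W = $3084M.
OrbitCom receives Band B at value $738M, so the others get W − 738 = $2346M.
Without OrbitCom: best allocation of the remaining 3 bidders over all 4 bands is Solara→Band C ($695M), AzureWave→Band D ($852M), Meridian→Band B ($970M), total $2517M.
VCG payment = (others' best without OrbitCom) − (others' welfare with OrbitCom) = 2517 − 2346 = $171M.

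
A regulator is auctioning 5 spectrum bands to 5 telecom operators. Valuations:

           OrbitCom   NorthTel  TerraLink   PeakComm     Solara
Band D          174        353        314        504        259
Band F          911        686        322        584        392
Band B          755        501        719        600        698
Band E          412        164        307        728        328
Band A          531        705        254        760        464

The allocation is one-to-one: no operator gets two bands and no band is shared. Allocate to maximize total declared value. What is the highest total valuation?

Max total: $3356M

Optimal: OrbitCom→Band F ($911M), NorthTel→Band A ($705M), TerraLink→Band D ($314M), PeakComm→Band E ($728M), Solara→Band B ($698M) — total 911+705+314+728+698 = $3356M.
Column-greedy (each band in turn goes to its best remaining operator) gives $3167M, worse by 189.
No other one-to-one assignment exceeds $3356M.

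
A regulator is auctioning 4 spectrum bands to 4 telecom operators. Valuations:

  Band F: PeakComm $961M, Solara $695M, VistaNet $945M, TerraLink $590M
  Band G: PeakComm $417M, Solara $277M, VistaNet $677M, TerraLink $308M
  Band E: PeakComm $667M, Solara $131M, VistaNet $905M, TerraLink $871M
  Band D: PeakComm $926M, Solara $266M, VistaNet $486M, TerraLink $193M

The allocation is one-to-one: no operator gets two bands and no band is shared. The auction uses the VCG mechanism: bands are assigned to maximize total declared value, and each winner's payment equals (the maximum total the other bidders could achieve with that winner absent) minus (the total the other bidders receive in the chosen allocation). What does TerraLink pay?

Efficient allocation: PeakComm→Band D ($926M), Solara→Band F ($695M), VistaNet→Band G ($677M), TerraLink→Band E ($871M); total welfare W = $3169M.
TerraLink receives Band E at value $871M, so the others get W − 871 = $2298M.
Without TerraLink: best allocation of the remaining 3 bidders over all 4 bands is PeakComm→Band D ($926M), Solara→Band F ($695M), VistaNet→Band E ($905M), total $2526M.
VCG payment = (others' best without TerraLink) − (others' welfare with TerraLink) = 2526 − 2298 = $228M.

TerraLink pays $228M.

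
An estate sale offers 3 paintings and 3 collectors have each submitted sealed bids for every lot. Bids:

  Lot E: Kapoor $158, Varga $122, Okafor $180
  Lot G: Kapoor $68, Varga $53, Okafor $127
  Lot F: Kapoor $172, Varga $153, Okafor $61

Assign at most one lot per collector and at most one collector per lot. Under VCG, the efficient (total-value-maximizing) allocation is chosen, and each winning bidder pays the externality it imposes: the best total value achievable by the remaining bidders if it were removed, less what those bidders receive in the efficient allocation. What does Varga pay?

Efficient allocation: Kapoor→Lot E ($158), Varga→Lot F ($153), Okafor→Lot G ($127); total welfare W = $438.
Varga receives Lot F at value $153, so the others get W − 153 = $285.
Without Varga: best allocation of the remaining 2 bidders over all 3 lots is Kapoor→Lot F ($172), Okafor→Lot E ($180), total $352.
VCG payment = (others' best without Varga) − (others' welfare with Varga) = 352 − 285 = $67.

Varga pays $67.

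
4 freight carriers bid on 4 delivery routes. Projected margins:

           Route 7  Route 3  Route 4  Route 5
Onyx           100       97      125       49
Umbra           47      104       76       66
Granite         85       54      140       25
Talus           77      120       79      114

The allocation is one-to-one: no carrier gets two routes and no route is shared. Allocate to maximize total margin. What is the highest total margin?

Maximum total: $458k

This is the linear assignment problem.
Optimal: Onyx→Route 7 ($100k), Umbra→Route 3 ($104k), Granite→Route 4 ($140k), Talus→Route 5 ($114k) — total 100+104+140+114 = $458k.
Max-entry greedy (repeatedly take the single best remaining cell) gives $426k, worse by 32.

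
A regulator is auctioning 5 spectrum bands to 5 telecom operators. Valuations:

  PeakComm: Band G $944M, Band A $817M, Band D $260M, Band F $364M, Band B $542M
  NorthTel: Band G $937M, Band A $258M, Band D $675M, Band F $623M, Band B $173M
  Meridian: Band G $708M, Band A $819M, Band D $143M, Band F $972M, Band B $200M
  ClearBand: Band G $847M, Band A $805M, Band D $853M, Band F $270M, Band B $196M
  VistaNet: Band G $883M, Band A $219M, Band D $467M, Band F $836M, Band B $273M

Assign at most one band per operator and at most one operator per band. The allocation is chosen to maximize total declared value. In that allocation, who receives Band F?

VistaNet receives Band F.

Optimal: PeakComm→Band B ($542M), NorthTel→Band G ($937M), Meridian→Band A ($819M), ClearBand→Band D ($853M), VistaNet→Band F ($836M) — total 542+937+819+853+836 = $3987M.
Column-greedy (each band in turn goes to its best remaining operator) gives $3625M, worse by 362.
Swapping VistaNet↔Meridian (VistaNet→Band A $219M, Meridian→Band F $972M) loses 464.
No other one-to-one assignment exceeds $3987M.
VistaNet's own top band is Band G ($883M), but forcing VistaNet→Band G and reassigning the rest optimally gives only $3877M — worse by 110.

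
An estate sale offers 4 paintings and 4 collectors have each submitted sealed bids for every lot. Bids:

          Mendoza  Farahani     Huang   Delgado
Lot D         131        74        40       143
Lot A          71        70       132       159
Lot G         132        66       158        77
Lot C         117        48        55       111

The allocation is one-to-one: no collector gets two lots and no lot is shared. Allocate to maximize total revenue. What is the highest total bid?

Max total: $508

Optimal: Mendoza→Lot C ($117), Farahani→Lot D ($74), Huang→Lot G ($158), Delgado→Lot A ($159) — total 117+74+158+159 = $508.
Max-entry greedy (repeatedly take the single best remaining cell) gives $496, worse by 12.
Next-best assignment: Mendoza→Lot D, Farahani→Lot C, Huang→Lot G, Delgado→Lot A = $496.
Swapping Huang↔Farahani (Huang→Lot D $40, Farahani→Lot G $66) loses 126.
Every other assignment is strictly worse.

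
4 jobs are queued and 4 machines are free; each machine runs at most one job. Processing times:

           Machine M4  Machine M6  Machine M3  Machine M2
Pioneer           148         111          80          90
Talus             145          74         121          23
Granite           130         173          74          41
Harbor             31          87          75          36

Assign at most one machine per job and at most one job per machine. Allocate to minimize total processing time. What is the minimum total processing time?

Optimal: Pioneer→Machine M3 (80 min), Talus→Machine M6 (74 min), Granite→Machine M2 (41 min), Harbor→Machine M4 (31 min) — total 80+74+41+31 = 226 min.
Min-entry greedy (repeatedly take the single cheapest remaining cell) gives 239 min, worse by 13.
Checked against all permutations: 226 min is optimal.

Minimum total: 226 min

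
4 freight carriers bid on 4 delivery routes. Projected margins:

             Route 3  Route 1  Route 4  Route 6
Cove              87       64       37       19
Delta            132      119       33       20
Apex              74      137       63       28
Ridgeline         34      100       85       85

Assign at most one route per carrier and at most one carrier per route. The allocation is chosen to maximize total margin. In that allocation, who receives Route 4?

Cove receives Route 4.

This is the linear assignment problem.
Optimal: Cove→Route 4 ($37k), Delta→Route 3 ($132k), Apex→Route 1 ($137k), Ridgeline→Route 6 ($85k) — total 37+132+137+85 = $391k.
Max-entry greedy (repeatedly take the single best remaining cell) gives $373k, worse by 18.
Next-best assignment: Cove→Route 6, Delta→Route 3, Apex→Route 1, Ridgeline→Route 4 = $373k.
Swapping Delta↔Cove (Delta→Route 4 $33k, Cove→Route 3 $87k) loses 49.
No other one-to-one assignment exceeds $391k.
Cove's own top route is Route 3 ($87k), but forcing Cove→Route 3 and reassigning the rest optimally gives only $354k — worse by 37.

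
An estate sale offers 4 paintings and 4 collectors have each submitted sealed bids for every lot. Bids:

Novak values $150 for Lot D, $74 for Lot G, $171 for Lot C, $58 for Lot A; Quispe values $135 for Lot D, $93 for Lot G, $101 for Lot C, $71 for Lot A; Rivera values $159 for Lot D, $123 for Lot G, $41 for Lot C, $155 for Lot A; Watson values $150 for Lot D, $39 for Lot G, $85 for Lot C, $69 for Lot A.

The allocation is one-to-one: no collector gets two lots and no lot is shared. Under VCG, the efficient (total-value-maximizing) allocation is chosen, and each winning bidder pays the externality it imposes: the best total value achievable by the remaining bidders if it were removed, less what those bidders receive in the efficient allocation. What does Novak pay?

Efficient allocation: Novak→Lot C ($171), Quispe→Lot G ($93), Rivera→Lot A ($155), Watson→Lot D ($150); total welfare W = $569.
Novak receives Lot C at value $171, so the others get W − 171 = $398.
Without Novak: best allocation of the remaining 3 bidders over all 4 lots is Quispe→Lot C ($101), Rivera→Lot A ($155), Watson→Lot D ($150), total $406.
VCG payment = (others' best without Novak) − (others' welfare with Novak) = 406 − 398 = $8.

Novak pays $8.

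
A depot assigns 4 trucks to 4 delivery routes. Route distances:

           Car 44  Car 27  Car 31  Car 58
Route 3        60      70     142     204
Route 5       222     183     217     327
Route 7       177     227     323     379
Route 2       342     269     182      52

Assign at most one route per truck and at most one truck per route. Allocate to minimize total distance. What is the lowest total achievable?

Minimum total: 516 km

This is the linear assignment problem.
Optimal: Car 44→Route 7 (177 km), Car 27→Route 3 (70 km), Car 31→Route 5 (217 km), Car 58→Route 2 (52 km) — total 177+70+217+52 = 516 km.
Checked against all permutations: 516 km is optimal.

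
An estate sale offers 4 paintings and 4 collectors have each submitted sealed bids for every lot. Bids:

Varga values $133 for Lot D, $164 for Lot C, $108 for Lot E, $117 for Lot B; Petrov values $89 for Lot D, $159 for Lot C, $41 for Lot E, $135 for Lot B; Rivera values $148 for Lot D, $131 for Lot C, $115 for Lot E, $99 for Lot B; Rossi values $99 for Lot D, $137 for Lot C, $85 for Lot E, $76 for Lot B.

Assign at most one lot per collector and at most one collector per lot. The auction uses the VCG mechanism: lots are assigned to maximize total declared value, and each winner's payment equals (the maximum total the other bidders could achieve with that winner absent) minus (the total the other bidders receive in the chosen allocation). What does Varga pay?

Varga pays $52.

Efficient allocation: Varga→Lot C ($164), Petrov→Lot B ($135), Rivera→Lot D ($148), Rossi→Lot E ($85); total welfare W = $532.
Varga receives Lot C at value $164, so the others get W − 164 = $368.
Without Varga: best allocation of the remaining 3 bidders over all 4 lots is Petrov→Lot B ($135), Rivera→Lot D ($148), Rossi→Lot C ($137), total $420.
VCG payment = (others' best without Varga) − (others' welfare with Varga) = 420 − 368 = $52.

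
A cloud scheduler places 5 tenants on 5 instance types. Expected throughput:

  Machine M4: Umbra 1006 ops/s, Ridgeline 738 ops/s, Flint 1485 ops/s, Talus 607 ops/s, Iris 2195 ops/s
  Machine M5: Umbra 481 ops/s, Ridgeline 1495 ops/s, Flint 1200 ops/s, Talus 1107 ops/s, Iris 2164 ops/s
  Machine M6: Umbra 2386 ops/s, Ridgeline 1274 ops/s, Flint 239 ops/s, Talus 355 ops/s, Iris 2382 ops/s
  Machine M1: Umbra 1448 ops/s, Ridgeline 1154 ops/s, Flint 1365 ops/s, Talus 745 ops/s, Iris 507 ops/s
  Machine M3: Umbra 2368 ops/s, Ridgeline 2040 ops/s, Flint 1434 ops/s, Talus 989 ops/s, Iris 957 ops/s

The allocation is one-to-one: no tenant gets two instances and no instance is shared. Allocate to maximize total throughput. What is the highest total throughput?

Optimal: Umbra→Machine M6 (2386 ops/s), Ridgeline→Machine M3 (2040 ops/s), Flint→Machine M1 (1365 ops/s), Talus→Machine M5 (1107 ops/s), Iris→Machine M4 (2195 ops/s) — total 2386+2040+1365+1107+2195 = 9093 ops/s.
Column-greedy (each instance in turn goes to its best remaining tenant) gives 8430 ops/s, worse by 663.
Next-best assignment: Umbra→Machine M6, Ridgeline→Machine M3, Flint→Machine M4, Talus→Machine M1, Iris→Machine M5 = 8820 ops/s.
Swapping Umbra↔Flint (Umbra→Machine M1 1448 ops/s, Flint→Machine M6 239 ops/s) loses 2064.
No other one-to-one assignment exceeds 9093 ops/s.

Maximum total: 9093 ops/s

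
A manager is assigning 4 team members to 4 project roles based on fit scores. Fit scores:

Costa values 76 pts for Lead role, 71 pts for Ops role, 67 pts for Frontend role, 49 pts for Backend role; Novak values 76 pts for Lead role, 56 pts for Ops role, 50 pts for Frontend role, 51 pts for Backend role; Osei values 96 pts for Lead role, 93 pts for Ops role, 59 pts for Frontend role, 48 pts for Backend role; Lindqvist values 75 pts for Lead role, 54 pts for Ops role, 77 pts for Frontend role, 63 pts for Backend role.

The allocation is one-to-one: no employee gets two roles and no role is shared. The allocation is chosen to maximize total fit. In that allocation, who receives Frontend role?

Costa receives Frontend role.

Optimal: Costa→Frontend role (67 pts), Novak→Lead role (76 pts), Osei→Ops role (93 pts), Lindqvist→Backend role (63 pts) — total 67+76+93+63 = 299 pts.
Max-entry greedy (repeatedly take the single best remaining cell) gives 295 pts, worse by 4.
No other one-to-one assignment exceeds 299 pts.
Costa's own top role is Lead role (76 pts), but forcing Costa→Lead role and reassigning the rest optimally gives only 297 pts — worse by 2.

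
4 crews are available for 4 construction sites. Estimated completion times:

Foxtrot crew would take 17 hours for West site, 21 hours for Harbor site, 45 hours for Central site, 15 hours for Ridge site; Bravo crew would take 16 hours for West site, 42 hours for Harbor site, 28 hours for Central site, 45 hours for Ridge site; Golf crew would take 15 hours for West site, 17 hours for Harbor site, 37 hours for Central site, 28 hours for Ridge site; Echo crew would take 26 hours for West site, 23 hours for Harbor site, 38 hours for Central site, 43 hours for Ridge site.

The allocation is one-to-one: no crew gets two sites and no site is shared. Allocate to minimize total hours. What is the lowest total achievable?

Min total: 81 hours

This is a one-to-one assignment (minimum-cost bipartite matching).
Optimal: Foxtrot crew→Ridge site (15 hours), Bravo crew→Central site (28 hours), Golf crew→West site (15 hours), Echo crew→Harbor site (23 hours) — total 15+28+15+23 = 81 hours.
Row-greedy (each crew in turn takes its cheapest remaining site) gives 86 hours, worse by 5.
No other one-to-one assignment undercuts 81 hours.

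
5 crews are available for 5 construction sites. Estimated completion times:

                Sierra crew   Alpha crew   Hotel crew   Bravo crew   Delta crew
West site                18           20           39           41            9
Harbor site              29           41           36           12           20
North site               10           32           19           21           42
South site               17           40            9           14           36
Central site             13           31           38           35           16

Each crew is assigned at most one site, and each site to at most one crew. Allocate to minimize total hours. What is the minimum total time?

Optimal: Sierra crew→North site (10 hours), Alpha crew→West site (20 hours), Hotel crew→South site (9 hours), Bravo crew→Harbor site (12 hours), Delta crew→Central site (16 hours) — total 10+20+9+12+16 = 67 hours.
Swapping Hotel crew↔Delta crew (Hotel crew→Central site 38 hours, Delta crew→South site 36 hours) adds 49.
Every other assignment is strictly worse.

Min total: 67 hours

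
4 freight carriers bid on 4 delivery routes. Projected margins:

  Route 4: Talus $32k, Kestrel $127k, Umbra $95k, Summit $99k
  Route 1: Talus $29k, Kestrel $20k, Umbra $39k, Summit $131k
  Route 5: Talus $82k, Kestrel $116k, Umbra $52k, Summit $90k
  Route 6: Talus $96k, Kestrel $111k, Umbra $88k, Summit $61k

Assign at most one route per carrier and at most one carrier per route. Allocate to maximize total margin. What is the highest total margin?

Optimal: Talus→Route 6 ($96k), Kestrel→Route 5 ($116k), Umbra→Route 4 ($95k), Summit→Route 1 ($131k) — total 96+116+95+131 = $438k.
Max-entry greedy (repeatedly take the single best remaining cell) gives $406k, worse by 32.

Maximum total: $438k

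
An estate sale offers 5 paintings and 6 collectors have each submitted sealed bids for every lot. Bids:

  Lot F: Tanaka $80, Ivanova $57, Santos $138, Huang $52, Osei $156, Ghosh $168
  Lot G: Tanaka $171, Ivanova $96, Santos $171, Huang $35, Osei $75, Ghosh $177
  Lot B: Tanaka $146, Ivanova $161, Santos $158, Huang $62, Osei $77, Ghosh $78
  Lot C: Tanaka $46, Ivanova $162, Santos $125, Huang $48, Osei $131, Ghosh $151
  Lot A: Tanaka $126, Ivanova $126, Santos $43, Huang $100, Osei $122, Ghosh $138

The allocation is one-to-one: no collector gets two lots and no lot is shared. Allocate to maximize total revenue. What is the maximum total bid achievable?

Optimal: Osei→Lot F ($156), Tanaka→Lot G ($171), Santos→Lot B ($158), Ivanova→Lot C ($162), Ghosh→Lot A ($138) — total 156+171+158+162+138 = $785.
Next-best assignment: Ghosh→Lot F, Tanaka→Lot G, Santos→Lot B, Ivanova→Lot C, Osei→Lot A = $781.
Checked against all permutations: $785 is optimal.

Maximum total: $785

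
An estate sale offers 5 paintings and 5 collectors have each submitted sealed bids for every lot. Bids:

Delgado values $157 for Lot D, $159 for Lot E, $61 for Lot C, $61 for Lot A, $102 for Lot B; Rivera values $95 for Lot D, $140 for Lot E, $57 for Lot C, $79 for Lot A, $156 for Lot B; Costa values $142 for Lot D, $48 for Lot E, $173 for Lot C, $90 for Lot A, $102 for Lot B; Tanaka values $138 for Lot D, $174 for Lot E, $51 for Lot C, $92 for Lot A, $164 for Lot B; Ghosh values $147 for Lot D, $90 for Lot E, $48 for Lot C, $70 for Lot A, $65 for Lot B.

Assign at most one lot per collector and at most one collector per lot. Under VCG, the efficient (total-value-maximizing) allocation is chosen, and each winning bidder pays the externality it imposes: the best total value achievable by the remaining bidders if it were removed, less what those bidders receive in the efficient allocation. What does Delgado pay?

Delgado pays $77.

Efficient allocation: Delgado→Lot D ($157), Rivera→Lot B ($156), Costa→Lot C ($173), Tanaka→Lot E ($174), Ghosh→Lot A ($70); total welfare W = $730.
Delgado receives Lot D at value $157, so the others get W − 157 = $573.
Without Delgado: best allocation of the remaining 4 bidders over all 5 lots is Rivera→Lot B ($156), Costa→Lot C ($173), Tanaka→Lot E ($174), Ghosh→Lot D ($147), total $650.
VCG payment = (others' best without Delgado) − (others' welfare with Delgado) = 650 − 573 = $77.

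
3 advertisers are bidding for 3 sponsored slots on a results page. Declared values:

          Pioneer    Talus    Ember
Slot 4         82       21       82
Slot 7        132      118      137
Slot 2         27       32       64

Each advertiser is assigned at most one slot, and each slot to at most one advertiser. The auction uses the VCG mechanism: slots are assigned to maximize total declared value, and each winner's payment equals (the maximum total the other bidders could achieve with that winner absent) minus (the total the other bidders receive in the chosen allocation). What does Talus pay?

Efficient allocation: Pioneer→Slot 4 ($82), Talus→Slot 7 ($118), Ember→Slot 2 ($64); total welfare W = $264.
Talus receives Slot 7 at value $118, so the others get W − 118 = $146.
Without Talus: best allocation of the remaining 2 bidders over all 3 slots is Pioneer→Slot 4 ($82), Ember→Slot 7 ($137), total $219.
VCG payment = (others' best without Talus) − (others' welfare with Talus) = 219 − 146 = $73.

Talus pays $73.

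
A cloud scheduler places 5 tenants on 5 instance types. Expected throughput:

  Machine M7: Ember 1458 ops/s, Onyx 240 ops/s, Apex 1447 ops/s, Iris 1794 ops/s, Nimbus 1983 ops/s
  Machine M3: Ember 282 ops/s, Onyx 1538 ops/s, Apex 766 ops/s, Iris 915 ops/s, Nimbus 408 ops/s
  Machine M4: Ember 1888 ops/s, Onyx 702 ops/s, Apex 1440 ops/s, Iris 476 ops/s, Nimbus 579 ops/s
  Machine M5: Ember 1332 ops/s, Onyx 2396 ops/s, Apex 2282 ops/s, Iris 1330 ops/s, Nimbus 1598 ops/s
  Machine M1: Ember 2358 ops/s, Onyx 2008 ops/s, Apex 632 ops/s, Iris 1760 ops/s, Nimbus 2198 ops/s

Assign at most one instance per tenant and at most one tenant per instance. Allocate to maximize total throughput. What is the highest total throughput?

Maximum total: 9700 ops/s

Optimal: Ember→Machine M4 (1888 ops/s), Onyx→Machine M3 (1538 ops/s), Apex→Machine M5 (2282 ops/s), Iris→Machine M7 (1794 ops/s), Nimbus→Machine M1 (2198 ops/s) — total 1888+1538+2282+1794+2198 = 9700 ops/s.
Max-entry greedy (repeatedly take the single best remaining cell) gives 9092 ops/s, worse by 608.
Every other assignment is strictly worse.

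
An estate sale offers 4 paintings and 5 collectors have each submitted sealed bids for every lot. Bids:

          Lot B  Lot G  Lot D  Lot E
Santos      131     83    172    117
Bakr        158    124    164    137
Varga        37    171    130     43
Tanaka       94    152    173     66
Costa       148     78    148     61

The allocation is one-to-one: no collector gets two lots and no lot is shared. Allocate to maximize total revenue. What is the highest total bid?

Max total: $629

Optimal: Costa→Lot B ($148), Varga→Lot G ($171), Tanaka→Lot D ($173), Bakr→Lot E ($137) — total 148+171+173+137 = $629.
Max-entry greedy (repeatedly take the single best remaining cell) gives $619, worse by 10.
Swapping Costa↔Varga (Costa→Lot G $78, Varga→Lot B $37) loses 204.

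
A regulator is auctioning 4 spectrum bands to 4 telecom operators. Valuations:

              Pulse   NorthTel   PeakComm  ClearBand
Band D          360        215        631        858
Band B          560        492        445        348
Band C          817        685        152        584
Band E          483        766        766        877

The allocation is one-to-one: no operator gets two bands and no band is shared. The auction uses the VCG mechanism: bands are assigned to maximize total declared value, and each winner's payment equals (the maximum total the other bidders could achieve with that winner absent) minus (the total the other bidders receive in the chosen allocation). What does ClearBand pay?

Efficient allocation: Pulse→Band C ($817M), NorthTel→Band B ($492M), PeakComm→Band E ($766M), ClearBand→Band D ($858M); total welfare W = $2933M.
ClearBand receives Band D at value $858M, so the others get W − 858 = $2075M.
Without ClearBand: best allocation of the remaining 3 bidders over all 4 bands is Pulse→Band C ($817M), NorthTel→Band E ($766M), PeakComm→Band D ($631M), total $2214M.
VCG payment = (others' best without ClearBand) − (others' welfare with ClearBand) = 2214 − 2075 = $139M.

ClearBand pays $139M.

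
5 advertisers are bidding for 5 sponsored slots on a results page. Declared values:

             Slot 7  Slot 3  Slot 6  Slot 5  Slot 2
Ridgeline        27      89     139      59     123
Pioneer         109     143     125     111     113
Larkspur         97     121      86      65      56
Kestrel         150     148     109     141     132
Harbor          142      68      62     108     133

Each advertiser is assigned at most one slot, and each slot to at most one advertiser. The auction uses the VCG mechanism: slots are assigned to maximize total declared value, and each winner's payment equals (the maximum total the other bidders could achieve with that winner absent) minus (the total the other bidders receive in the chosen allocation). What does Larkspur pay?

Larkspur pays $30.

Efficient allocation: Ridgeline→Slot 6 ($139), Pioneer→Slot 2 ($113), Larkspur→Slot 3 ($121), Kestrel→Slot 5 ($141), Harbor→Slot 7 ($142); total welfare W = $656.
Larkspur receives Slot 3 at value $121, so the others get W − 121 = $535.
Without Larkspur: best allocation of the remaining 4 bidders over all 5 slots is Ridgeline→Slot 6 ($139), Pioneer→Slot 3 ($143), Kestrel→Slot 7 ($150), Harbor→Slot 2 ($133), total $565.
VCG payment = (others' best without Larkspur) − (others' welfare with Larkspur) = 565 − 535 = $30.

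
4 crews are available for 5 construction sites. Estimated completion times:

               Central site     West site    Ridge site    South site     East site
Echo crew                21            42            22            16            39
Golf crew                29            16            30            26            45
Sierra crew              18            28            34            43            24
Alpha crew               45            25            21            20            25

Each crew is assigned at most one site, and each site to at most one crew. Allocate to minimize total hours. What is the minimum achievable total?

This is a one-to-one assignment (minimum-cost bipartite matching).
Optimal: Echo crew→South site (16 hours), Golf crew→West site (16 hours), Sierra crew→Central site (18 hours), Alpha crew→Ridge site (21 hours) — total 16+16+18+21 = 71 hours.
Checked against all permutations: 71 hours is optimal.

Min total: 71 hours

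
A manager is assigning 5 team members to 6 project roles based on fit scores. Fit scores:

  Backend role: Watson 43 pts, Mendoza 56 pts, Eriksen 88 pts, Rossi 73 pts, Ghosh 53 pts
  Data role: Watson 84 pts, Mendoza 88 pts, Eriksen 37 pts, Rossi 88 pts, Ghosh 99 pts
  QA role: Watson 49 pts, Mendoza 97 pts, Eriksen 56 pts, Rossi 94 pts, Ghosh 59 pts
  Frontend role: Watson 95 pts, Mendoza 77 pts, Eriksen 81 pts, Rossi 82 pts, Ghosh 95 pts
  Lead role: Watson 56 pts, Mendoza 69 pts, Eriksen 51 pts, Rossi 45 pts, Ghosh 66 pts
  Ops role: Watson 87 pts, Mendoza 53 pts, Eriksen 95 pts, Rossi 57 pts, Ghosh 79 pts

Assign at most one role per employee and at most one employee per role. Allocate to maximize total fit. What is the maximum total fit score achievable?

Optimal: Watson→Frontend role (95 pts), Mendoza→QA role (97 pts), Eriksen→Ops role (95 pts), Rossi→Backend role (73 pts), Ghosh→Data role (99 pts) — total 95+97+95+73+99 = 459 pts.
Row-greedy (each employee in turn takes its best remaining role) gives 441 pts, worse by 18.
Checked against all permutations: 459 pts is optimal.

Maximum total: 459 pts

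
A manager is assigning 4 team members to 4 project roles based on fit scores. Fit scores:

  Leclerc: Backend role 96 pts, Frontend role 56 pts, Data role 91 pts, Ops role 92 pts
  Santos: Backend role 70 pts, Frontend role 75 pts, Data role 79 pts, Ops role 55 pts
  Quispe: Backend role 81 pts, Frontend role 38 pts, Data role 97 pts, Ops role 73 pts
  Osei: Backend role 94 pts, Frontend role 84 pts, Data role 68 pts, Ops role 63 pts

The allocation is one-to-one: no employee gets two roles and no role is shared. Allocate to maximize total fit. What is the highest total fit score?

This is a one-to-one assignment (maximum-weight bipartite matching).
Optimal: Leclerc→Ops role (92 pts), Santos→Frontend role (75 pts), Quispe→Data role (97 pts), Osei→Backend role (94 pts) — total 92+75+97+94 = 358 pts.
Max-entry greedy (repeatedly take the single best remaining cell) gives 332 pts, worse by 26.
Next-best assignment: Leclerc→Ops role, Santos→Backend role, Quispe→Data role, Osei→Frontend role = 343 pts.

Maximum total: 358 pts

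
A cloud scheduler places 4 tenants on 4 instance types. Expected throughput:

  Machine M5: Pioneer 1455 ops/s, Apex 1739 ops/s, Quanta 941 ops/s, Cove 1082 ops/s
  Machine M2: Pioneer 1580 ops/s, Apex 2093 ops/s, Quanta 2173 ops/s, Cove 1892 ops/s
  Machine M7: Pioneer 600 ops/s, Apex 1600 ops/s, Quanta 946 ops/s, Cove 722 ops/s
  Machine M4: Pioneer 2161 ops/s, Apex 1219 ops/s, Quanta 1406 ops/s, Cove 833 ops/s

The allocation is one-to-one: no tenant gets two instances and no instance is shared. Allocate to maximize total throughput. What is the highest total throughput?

Maximum total: 7016 ops/s

This is a one-to-one assignment (maximum-weight bipartite matching).
Optimal: Pioneer→Machine M4 (2161 ops/s), Apex→Machine M7 (1600 ops/s), Quanta→Machine M2 (2173 ops/s), Cove→Machine M5 (1082 ops/s) — total 2161+1600+2173+1082 = 7016 ops/s.
Column-greedy (each instance in turn goes to its best remaining tenant) gives 6795 ops/s, worse by 221.
Next-best assignment: Pioneer→Machine M4, Apex→Machine M5, Quanta→Machine M2, Cove→Machine M7 = 6795 ops/s.
Every other assignment is strictly worse.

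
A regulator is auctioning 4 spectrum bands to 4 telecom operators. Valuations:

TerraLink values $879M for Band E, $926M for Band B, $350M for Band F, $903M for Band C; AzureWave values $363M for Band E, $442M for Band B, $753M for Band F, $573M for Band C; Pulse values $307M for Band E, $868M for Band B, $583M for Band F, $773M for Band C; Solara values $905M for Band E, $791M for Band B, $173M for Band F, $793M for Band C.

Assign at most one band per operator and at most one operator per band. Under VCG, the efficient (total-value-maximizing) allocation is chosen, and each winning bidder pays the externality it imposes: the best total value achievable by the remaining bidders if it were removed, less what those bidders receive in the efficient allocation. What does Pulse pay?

Pulse pays $23M.

Efficient allocation: TerraLink→Band C ($903M), AzureWave→Band F ($753M), Pulse→Band B ($868M), Solara→Band E ($905M); total welfare W = $3429M.
Pulse receives Band B at value $868M, so the others get W − 868 = $2561M.
Without Pulse: best allocation of the remaining 3 bidders over all 4 bands is TerraLink→Band B ($926M), AzureWave→Band F ($753M), Solara→Band E ($905M), total $2584M.
VCG payment = (others' best without Pulse) − (others' welfare with Pulse) = 2584 − 2561 = $23M.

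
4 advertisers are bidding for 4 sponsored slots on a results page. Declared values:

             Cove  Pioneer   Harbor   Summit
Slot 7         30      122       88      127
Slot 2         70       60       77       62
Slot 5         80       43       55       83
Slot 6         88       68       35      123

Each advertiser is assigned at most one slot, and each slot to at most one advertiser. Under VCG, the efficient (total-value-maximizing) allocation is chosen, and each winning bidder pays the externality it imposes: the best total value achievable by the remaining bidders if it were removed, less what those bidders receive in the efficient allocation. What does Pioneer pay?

Efficient allocation: Cove→Slot 5 ($80), Pioneer→Slot 7 ($122), Harbor→Slot 2 ($77), Summit→Slot 6 ($123); total welfare W = $402.
Pioneer receives Slot 7 at value $122, so the others get W − 122 = $280.
Without Pioneer: best allocation of the remaining 3 bidders over all 4 slots is Cove→Slot 6 ($88), Harbor→Slot 2 ($77), Summit→Slot 7 ($127), total $292.
VCG payment = (others' best without Pioneer) − (others' welfare with Pioneer) = 292 − 280 = $12.

Pioneer pays $12.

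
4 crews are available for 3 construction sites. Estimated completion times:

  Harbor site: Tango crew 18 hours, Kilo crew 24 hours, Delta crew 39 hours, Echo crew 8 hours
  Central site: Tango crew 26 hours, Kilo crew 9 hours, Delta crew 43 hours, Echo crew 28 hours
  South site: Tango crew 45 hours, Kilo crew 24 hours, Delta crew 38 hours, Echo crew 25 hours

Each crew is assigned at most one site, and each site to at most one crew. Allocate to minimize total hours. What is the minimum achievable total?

This is the linear assignment problem.
Optimal: Tango crew→Harbor site (18 hours), Kilo crew→Central site (9 hours), Echo crew→South site (25 hours) — total 18+9+25 = 52 hours.
Row-greedy (each crew in turn takes its cheapest remaining site) gives 65 hours, worse by 13.
Next-best assignment: Echo crew→Harbor site, Kilo crew→Central site, Delta crew→South site = 55 hours.
Swapping Kilo crew↔Echo crew (Kilo crew→South site 24 hours, Echo crew→Central site 28 hours) adds 18.

Minimum total: 52 hours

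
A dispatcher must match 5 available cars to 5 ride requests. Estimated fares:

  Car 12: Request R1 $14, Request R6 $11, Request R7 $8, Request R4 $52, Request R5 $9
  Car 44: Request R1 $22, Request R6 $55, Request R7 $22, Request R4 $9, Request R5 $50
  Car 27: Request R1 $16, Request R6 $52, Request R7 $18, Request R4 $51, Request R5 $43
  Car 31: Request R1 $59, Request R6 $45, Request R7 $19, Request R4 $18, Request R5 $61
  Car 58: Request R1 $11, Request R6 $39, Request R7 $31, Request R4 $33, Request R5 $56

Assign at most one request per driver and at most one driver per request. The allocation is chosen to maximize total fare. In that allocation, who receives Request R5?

Optimal: Car 12→Request R4 ($52), Car 44→Request R5 ($50), Car 27→Request R6 ($52), Car 31→Request R1 ($59), Car 58→Request R7 ($31) — total 52+50+52+59+31 = $244.
Column-greedy (each request in turn goes to its best remaining driver) gives $240, worse by 4.
Car 44's own top request is Request R6 ($55), but forcing Car 44→Request R6 and reassigning the rest optimally gives only $240 — worse by 4.

Car 44 receives Request R5.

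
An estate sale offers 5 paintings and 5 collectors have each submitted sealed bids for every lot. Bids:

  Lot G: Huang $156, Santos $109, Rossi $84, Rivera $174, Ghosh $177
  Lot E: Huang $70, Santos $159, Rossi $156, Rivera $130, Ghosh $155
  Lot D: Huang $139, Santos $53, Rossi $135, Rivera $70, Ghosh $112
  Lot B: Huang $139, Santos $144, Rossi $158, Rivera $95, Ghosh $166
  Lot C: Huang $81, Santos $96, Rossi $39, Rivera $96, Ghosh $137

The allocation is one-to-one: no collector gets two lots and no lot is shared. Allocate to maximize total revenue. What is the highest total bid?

Optimal: Huang→Lot D ($139), Santos→Lot E ($159), Rossi→Lot B ($158), Rivera→Lot G ($174), Ghosh→Lot C ($137) — total 139+159+158+174+137 = $767.
Row-greedy (each collector in turn takes its best remaining lot) gives $681, worse by 86.
Checked against all permutations: $767 is optimal.

Maximum total: $767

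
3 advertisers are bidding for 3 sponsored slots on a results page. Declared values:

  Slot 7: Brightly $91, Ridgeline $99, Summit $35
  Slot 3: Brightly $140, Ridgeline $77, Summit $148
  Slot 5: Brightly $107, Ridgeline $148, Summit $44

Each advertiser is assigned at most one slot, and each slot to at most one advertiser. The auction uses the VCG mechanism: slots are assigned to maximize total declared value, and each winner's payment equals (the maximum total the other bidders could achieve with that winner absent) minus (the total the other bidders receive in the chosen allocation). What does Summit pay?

Summit pays $49.

Efficient allocation: Brightly→Slot 7 ($91), Ridgeline→Slot 5 ($148), Summit→Slot 3 ($148); total welfare W = $387.
Summit receives Slot 3 at value $148, so the others get W − 148 = $239.
Without Summit: best allocation of the remaining 2 bidders over all 3 slots is Brightly→Slot 3 ($140), Ridgeline→Slot 5 ($148), total $288.
VCG payment = (others' best without Summit) − (others' welfare with Summit) = 288 − 239 = $49.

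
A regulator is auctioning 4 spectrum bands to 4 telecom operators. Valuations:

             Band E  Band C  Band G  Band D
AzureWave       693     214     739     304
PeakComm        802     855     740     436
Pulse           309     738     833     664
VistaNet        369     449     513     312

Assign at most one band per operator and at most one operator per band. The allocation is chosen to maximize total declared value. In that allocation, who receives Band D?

Pulse receives Band D.

Optimal: AzureWave→Band E ($693M), PeakComm→Band C ($855M), Pulse→Band D ($664M), VistaNet→Band G ($513M) — total 693+855+664+513 = $2725M.
Max-entry greedy (repeatedly take the single best remaining cell) gives $2693M, worse by 32.
Next-best assignment: AzureWave→Band E, PeakComm→Band C, Pulse→Band G, VistaNet→Band D = $2693M.
Every other assignment is strictly worse.
Pulse's own top band is Band G ($833M), but forcing Pulse→Band G and reassigning the rest optimally gives only $2693M — worse by 32.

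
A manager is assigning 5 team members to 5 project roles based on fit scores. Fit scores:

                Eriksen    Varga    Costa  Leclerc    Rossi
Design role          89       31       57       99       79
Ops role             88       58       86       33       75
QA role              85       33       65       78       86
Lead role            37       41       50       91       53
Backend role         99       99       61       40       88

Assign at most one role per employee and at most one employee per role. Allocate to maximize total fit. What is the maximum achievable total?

Max total: 451 pts

Optimal: Eriksen→Design role (89 pts), Varga→Backend role (99 pts), Costa→Ops role (86 pts), Leclerc→Lead role (91 pts), Rossi→QA role (86 pts) — total 89+99+86+91+86 = 451 pts.
Max-entry greedy (repeatedly take the single best remaining cell) gives 411 pts, worse by 40.
Next-best assignment: Eriksen→QA role, Varga→Backend role, Costa→Ops role, Leclerc→Lead role, Rossi→Design role = 440 pts.
Every other assignment is strictly worse.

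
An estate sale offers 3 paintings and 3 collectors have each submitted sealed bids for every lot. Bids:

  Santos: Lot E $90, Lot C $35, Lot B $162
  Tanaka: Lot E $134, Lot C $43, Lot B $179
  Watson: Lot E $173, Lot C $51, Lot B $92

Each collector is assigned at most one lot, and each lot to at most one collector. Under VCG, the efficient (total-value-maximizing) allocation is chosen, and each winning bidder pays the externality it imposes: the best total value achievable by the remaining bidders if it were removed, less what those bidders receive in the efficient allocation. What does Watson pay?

Watson pays $82.

Efficient allocation: Santos→Lot C ($35), Tanaka→Lot B ($179), Watson→Lot E ($173); total welfare W = $387.
Watson receives Lot E at value $173, so the others get W − 173 = $214.
Without Watson: best allocation of the remaining 2 bidders over all 3 lots is Santos→Lot B ($162), Tanaka→Lot E ($134), total $296.
VCG payment = (others' best without Watson) − (others' welfare with Watson) = 296 − 214 = $82.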